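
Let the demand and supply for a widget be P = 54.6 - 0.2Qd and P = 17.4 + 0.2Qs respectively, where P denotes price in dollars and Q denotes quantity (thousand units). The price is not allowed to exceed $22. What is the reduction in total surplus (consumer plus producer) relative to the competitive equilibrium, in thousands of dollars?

Rearranging demand gives Qd = 273 - 5P; rearranging supply gives Qs = 5P - 87. In a free market, 273 - 5P = 5P - 87 gives the equilibrium P* = 36, Q* = 93.
Since 22 < 36, the ceiling is binding.
At P = 22: Qd = 273 - 5·22 = 163 and Qs = 5·22 - 87 = 23.
Quantity traded falls to 23. At Q = 23 the demand price is (273 - 23)/5 = 50 and the supply price is (87 + 23)/5 = 22.
Deadweight loss = ½ · (50 - 22) · (93 - 23) = ½ · 28 · 70 = 980.

980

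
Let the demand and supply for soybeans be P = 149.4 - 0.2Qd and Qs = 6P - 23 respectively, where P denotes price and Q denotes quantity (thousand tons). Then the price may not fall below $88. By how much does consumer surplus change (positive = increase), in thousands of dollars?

Rearranging demand gives Qd = 747 - 5P. Without the control the market clears where 747 - 5P = 6P - 23, i.e. P* = 70 and Q* = 397.
Since 88 > 70, the floor is binding.
At P = 88: Qd = 747 - 5·88 = 307 and Qs = 6·88 - 23 = 505.
Consumer surplus without the control is ½ · (149.4 - 70) · 397 = 15760.9.
With the floor, consumers buy 307 units at 88, so CS = ½ · (149.4 - 88) · 307 = 9424.9.
Change in consumer surplus = 9424.9 - 15760.9 = -6336.

-6336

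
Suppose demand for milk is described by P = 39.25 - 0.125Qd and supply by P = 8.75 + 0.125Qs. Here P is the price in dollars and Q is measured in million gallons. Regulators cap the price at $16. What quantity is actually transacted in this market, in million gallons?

58

Rearranging demand gives Qd = 314 - 8P; rearranging supply gives Qs = 8P - 70. Setting quantity demanded equal to quantity supplied, 314 - 8P = 8P - 70, gives P* = 24 and Q* = 122.
The ceiling of 16 is below the equilibrium price 24, so it binds.
At P = 16: Qd = 314 - 8·16 = 186 and Qs = 8·16 - 70 = 58.
The quantity actually transacted is the short side, supply: 58.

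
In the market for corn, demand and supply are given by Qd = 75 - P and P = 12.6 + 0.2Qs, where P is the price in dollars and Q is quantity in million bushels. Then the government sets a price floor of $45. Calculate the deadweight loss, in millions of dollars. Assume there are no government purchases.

290.4

Rearranging supply gives Qs = 5P - 63. Equilibrium: 75 - P = 5P - 63, so 138 = 6P and P* = 23, Q* = 52.
Because the floor (45) lies above the market-clearing price, it is binding.
At P = 45: Qd = 75 - 45 = 30 and Qs = 5·45 - 63 = 162.
Quantity traded falls to 30. At Q = 30 the demand price is 75 - 30 = 45 and the supply price is (63 + 30)/5 = 18.6.
Deadweight loss = ½ · (45 - 18.6) · (52 - 30) = ½ · 26.4 · 22 = 290.4.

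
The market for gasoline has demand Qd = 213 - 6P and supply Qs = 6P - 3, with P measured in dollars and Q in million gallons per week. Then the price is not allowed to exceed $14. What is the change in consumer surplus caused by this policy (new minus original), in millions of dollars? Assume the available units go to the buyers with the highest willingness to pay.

276

Without the control the market clears where 213 - 6P = 6P - 3, i.e. P* = 18 and Q* = 105.
Because the ceiling (14) lies below the market-clearing price, it is binding.
At P = 14: Qd = 213 - 6·14 = 129 and Qs = 6·14 - 3 = 81.
Consumer surplus without the control is ½ · (35.5 - 18) · 105 = 918.75.
With the ceiling, 81 units are sold at 14 (assume they go to the highest-value buyers). The demand price at Q = 81 is 22, so CS = ½ · [(35.5 - 14) + (22 - 14)] · 81 = 1194.75.
Change in consumer surplus = 1194.75 - 918.75 = 276.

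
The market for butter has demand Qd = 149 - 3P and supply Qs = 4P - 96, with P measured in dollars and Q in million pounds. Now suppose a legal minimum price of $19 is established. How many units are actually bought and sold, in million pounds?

44

In a free market, 149 - 3P = 4P - 96 gives the equilibrium P* = 35, Q* = 44.
Since 19 is below P* = 35, the floor does not bind and the free-market outcome prevails.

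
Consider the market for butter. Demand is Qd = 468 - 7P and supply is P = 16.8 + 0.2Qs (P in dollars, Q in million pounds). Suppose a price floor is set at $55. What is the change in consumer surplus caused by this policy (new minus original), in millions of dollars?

-1030.5

Rearranging supply gives Qs = 5P - 84. Equilibrium: 468 - 7P = 5P - 84, so 552 = 12P and P* = 46, Q* = 146.
Because the floor (55) lies above the market-clearing price, it is binding.
At P = 55: Qd = 468 - 7·55 = 83 and Qs = 5·55 - 84 = 191.
Consumer surplus without the control is ½ · (468/7 - 46) · 146 = 10658/7.
With the floor, consumers buy 83 units at 55, so CS = ½ · (468/7 - 55) · 83 = 6889/14.
Change in consumer surplus = 6889/14 - 10658/7 = -1030.5.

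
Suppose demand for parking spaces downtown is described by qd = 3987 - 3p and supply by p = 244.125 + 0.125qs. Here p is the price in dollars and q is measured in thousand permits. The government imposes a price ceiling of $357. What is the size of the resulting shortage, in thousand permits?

Rearranging supply gives qs = 8p - 1953. In a free market, 3987 - 3p = 8p - 1953 gives the equilibrium p* = 540, q* = 2367.
Because the ceiling (357) lies below the market-clearing price, it is binding.
At p = 357: qd = 3987 - 3·357 = 2916 and qs = 8·357 - 1953 = 903.
Shortage = qd - qs = 2916 - 903 = 2013.

2013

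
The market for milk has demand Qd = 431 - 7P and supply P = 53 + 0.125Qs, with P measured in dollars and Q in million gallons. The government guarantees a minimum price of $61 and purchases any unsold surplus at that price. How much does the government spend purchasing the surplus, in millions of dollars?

Rearranging supply gives Qs = 8P - 424. In a free market, 431 - 7P = 8P - 424 gives the equilibrium P* = 57, Q* = 32.
The floor of 61 is above the equilibrium price 57, so it binds.
At P = 61: Qd = 431 - 7·61 = 4 and Qs = 8·61 - 424 = 64.
Surplus = Qs - Qd = 60.
Government expenditure = surplus × support price = 60 × 61 = 3660.

3660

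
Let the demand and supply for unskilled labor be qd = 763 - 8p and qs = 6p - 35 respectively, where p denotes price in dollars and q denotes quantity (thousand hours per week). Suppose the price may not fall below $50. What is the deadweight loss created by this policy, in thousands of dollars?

Equilibrium: 763 - 8p = 6p - 35, so 798 = 14p and p* = 57, q* = 307.
Since 50 is below p* = 57, the floor does not bind and the free-market outcome prevails.
Since the control does not bind, no trades are prevented and deadweight loss is zero.

0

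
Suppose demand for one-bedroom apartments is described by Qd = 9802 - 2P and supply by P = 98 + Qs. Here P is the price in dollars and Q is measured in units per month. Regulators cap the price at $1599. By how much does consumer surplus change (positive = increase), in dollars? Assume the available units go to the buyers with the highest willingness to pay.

1829850.75

Rearranging supply gives Qs = P - 98. Setting quantity demanded equal to quantity supplied, 9802 - 2P = P - 98, gives P* = 3300 and Q* = 3202.
Since 1599 < 3300, the ceiling is binding.
At P = 1599: Qd = 9802 - 2·1599 = 6604 and Qs = 1599 - 98 = 1501.
Consumer surplus without the control is ½ · (4901 - 3300) · 3202 = 2563201.
With the ceiling, 1501 units are sold at 1599 (assume they go to the highest-value buyers). The demand price at Q = 1501 is 4150.5, so CS = ½ · [(4901 - 1599) + (4150.5 - 1599)] · 1501 = 4393051.75.
Change in consumer surplus = 4393051.75 - 2563201 = 1829850.75.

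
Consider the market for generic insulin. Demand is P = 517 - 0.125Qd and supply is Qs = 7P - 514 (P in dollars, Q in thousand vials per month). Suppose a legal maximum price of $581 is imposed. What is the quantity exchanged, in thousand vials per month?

Rearranging demand gives Qd = 4136 - 8P. Equilibrium: 4136 - 8P = 7P - 514, so 4650 = 15P and P* = 310, Q* = 1656.
The ceiling of 581 is above the equilibrium price 310, so it is not binding; the market clears at P* = 310, Q* = 1656.

1656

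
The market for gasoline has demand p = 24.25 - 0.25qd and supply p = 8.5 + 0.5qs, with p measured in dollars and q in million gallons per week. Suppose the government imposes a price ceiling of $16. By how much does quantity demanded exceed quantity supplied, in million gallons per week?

18

Rearranging demand gives qd = 97 - 4p; rearranging supply gives qs = 2p - 17. Without the control the market clears where 97 - 4p = 2p - 17, i.e. p* = 19 and q* = 21.
Because the ceiling (16) lies below the market-clearing price, it is binding.
At p = 16: qd = 97 - 4·16 = 33 and qs = 2·16 - 17 = 15.
Shortage = qd - qs = 33 - 15 = 18.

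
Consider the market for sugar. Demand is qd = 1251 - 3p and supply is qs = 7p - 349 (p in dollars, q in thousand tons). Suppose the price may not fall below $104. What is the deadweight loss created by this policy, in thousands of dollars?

Equilibrium: 1251 - 3p = 7p - 349, so 1600 = 10p and p* = 160, q* = 771.
Since 104 is below p* = 160, the floor does not bind and the free-market outcome prevails.
Since the control does not bind, no trades are prevented and deadweight loss is zero.

0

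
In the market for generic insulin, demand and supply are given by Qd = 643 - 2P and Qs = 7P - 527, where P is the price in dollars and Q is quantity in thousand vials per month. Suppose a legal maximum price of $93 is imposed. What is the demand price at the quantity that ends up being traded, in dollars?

Equilibrium: 643 - 2P = 7P - 527, so 1170 = 9P and P* = 130, Q* = 383.
Because the ceiling (93) lies below the market-clearing price, it is binding.
At P = 93: Qd = 643 - 2·93 = 457 and Qs = 7·93 - 527 = 124.
Only 124 units reach the market. On the demand curve, the marginal buyer's willingness to pay at Q = 124 is (643 - 124)/2 = 259.5.

259.5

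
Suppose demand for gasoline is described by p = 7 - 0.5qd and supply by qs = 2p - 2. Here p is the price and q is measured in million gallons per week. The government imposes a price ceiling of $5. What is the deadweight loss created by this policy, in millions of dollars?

Rearranging demand gives qd = 14 - 2p. In a free market, 14 - 2p = 2p - 2 gives the equilibrium p* = 4, q* = 6.
Since 5 is above p* = 4, the ceiling does not bind and the free-market outcome prevails.
Since the control does not bind, no trades are prevented and deadweight loss is zero.

0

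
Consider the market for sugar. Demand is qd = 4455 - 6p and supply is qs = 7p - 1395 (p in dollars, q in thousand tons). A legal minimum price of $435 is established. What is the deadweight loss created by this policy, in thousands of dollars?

0

Without the control the market clears where 4455 - 6p = 7p - 1395, i.e. p* = 450 and q* = 1755.
Since 435 is below p* = 450, the floor does not bind and the free-market outcome prevails.
Since the control does not bind, no trades are prevented and deadweight loss is zero.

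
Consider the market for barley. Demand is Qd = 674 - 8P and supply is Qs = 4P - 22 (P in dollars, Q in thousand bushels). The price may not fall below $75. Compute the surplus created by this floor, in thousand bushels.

204

In a free market, 674 - 8P = 4P - 22 gives the equilibrium P* = 58, Q* = 210.
The floor of 75 is above the equilibrium price 58, so it binds.
At P = 75: Qd = 674 - 8·75 = 74 and Qs = 4·75 - 22 = 278.
Surplus = Qs - Qd = 278 - 74 = 204.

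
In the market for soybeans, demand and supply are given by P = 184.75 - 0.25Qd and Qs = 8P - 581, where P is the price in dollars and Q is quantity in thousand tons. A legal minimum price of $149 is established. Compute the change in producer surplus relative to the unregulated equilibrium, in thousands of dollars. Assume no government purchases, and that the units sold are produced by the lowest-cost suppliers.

4056

Rearranging demand gives Qd = 739 - 4P. Setting quantity demanded equal to quantity supplied, 739 - 4P = 8P - 581, gives P* = 110 and Q* = 299.
Because the floor (149) lies above the market-clearing price, it is binding.
At P = 149: Qd = 739 - 4·149 = 143 and Qs = 8·149 - 581 = 611.
Producer surplus without the control is ½ · (110 - 72.625) · 299 = 5587.5625.
With the floor, 143 units are sold at 149. The supply price at Q = 143 is 90.5, so PS = ½ · [(149 - 72.625) + (149 - 90.5)] · 143 = 9643.5625.
Change in producer surplus = 9643.5625 - 5587.5625 = 4056.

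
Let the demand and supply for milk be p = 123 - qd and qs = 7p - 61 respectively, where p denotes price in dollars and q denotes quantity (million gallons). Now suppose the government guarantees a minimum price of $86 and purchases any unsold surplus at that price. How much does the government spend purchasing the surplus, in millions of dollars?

43344

Rearranging demand gives qd = 123 - p. Setting quantity demanded equal to quantity supplied, 123 - p = 7p - 61, gives p* = 23 and q* = 100.
Since 86 > 23, the floor is binding.
At p = 86: qd = 123 - 86 = 37 and qs = 7·86 - 61 = 541.
Surplus = qs - qd = 504.
Government expenditure = surplus × support price = 504 × 86 = 43344.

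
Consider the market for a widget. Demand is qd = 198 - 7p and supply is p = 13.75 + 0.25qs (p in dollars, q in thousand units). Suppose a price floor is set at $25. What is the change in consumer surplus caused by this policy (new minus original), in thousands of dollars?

-60

Rearranging supply gives qs = 4p - 55. Setting quantity demanded equal to quantity supplied, 198 - 7p = 4p - 55, gives p* = 23 and q* = 37.
Since 25 > 23, the floor is binding.
At p = 25: qd = 198 - 7·25 = 23 and qs = 4·25 - 55 = 45.
Consumer surplus without the control is ½ · (198/7 - 23) · 37 = 1369/14.
With the floor, consumers buy 23 units at 25, so CS = ½ · (198/7 - 25) · 23 = 529/14.
Change in consumer surplus = 529/14 - 1369/14 = -60.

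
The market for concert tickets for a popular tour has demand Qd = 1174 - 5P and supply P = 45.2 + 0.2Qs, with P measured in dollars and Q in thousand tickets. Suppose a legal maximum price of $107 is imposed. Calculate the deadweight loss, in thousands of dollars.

5445

Rearranging supply gives Qs = 5P - 226. Without the control the market clears where 1174 - 5P = 5P - 226, i.e. P* = 140 and Q* = 474.
Since 107 < 140, the ceiling is binding.
At P = 107: Qd = 1174 - 5·107 = 639 and Qs = 5·107 - 226 = 309.
Quantity traded falls to 309. At Q = 309 the demand price is (1174 - 309)/5 = 173 and the supply price is (226 + 309)/5 = 107.
Deadweight loss = ½ · (173 - 107) · (474 - 309) = ½ · 66 · 165 = 5445.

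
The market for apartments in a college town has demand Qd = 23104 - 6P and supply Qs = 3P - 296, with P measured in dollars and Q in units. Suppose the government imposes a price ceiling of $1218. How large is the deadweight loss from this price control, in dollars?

Without the control the market clears where 23104 - 6P = 3P - 296, i.e. P* = 2600 and Q* = 7504.
Since 1218 < 2600, the ceiling is binding.
At P = 1218: Qd = 23104 - 6·1218 = 15796 and Qs = 3·1218 - 296 = 3358.
Quantity traded falls to 3358. At Q = 3358 the demand price is (23104 - 3358)/6 = 3291 and the supply price is (296 + 3358)/3 = 1218.
Deadweight loss = ½ · (3291 - 1218) · (7504 - 3358) = ½ · 2073 · 4146 = 4297329.

4297329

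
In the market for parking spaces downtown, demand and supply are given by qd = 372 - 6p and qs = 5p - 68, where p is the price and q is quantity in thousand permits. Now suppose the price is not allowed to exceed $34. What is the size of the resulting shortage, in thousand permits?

Equilibrium: 372 - 6p = 5p - 68, so 440 = 11p and p* = 40, q* = 132.
The ceiling of 34 is below the equilibrium price 40, so it binds.
At p = 34: qd = 372 - 6·34 = 168 and qs = 5·34 - 68 = 102.
Shortage = qd - qs = 168 - 102 = 66.

66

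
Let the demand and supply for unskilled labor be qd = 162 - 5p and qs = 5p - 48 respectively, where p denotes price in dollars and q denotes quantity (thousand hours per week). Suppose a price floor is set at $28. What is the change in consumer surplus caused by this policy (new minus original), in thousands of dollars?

Setting quantity demanded equal to quantity supplied, 162 - 5p = 5p - 48, gives p* = 21 and q* = 57.
Because the floor (28) lies above the market-clearing price, it is binding.
At p = 28: qd = 162 - 5·28 = 22 and qs = 5·28 - 48 = 92.
Consumer surplus without the control is ½ · (32.4 - 21) · 57 = 324.9.
With the floor, consumers buy 22 units at 28, so CS = ½ · (32.4 - 28) · 22 = 48.4.
Change in consumer surplus = 48.4 - 324.9 = -276.5.

-276.5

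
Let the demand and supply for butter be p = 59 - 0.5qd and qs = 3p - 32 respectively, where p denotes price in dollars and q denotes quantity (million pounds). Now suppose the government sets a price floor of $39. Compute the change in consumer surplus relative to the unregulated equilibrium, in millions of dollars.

Rearranging demand gives qd = 118 - 2p. Equilibrium: 118 - 2p = 3p - 32, so 150 = 5p and p* = 30, q* = 58.
Since 39 > 30, the floor is binding.
At p = 39: qd = 118 - 2·39 = 40 and qs = 3·39 - 32 = 85.
Consumer surplus without the control is ½ · (59 - 30) · 58 = 841.
With the floor, consumers buy 40 units at 39, so CS = ½ · (59 - 39) · 40 = 400.
Change in consumer surplus = 400 - 841 = -441.

-441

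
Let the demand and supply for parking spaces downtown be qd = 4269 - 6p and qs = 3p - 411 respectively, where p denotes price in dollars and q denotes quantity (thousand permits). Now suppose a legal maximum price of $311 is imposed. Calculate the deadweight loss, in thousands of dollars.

98282.25

Setting quantity demanded equal to quantity supplied, 4269 - 6p = 3p - 411, gives p* = 520 and q* = 1149.
The ceiling of 311 is below the equilibrium price 520, so it binds.
At p = 311: qd = 4269 - 6·311 = 2403 and qs = 3·311 - 411 = 522.
Quantity traded falls to 522. At q = 522 the demand price is (4269 - 522)/6 = 624.5 and the supply price is (411 + 522)/3 = 311.
Deadweight loss = ½ · (624.5 - 311) · (1149 - 522) = ½ · 313.5 · 627 = 98282.25.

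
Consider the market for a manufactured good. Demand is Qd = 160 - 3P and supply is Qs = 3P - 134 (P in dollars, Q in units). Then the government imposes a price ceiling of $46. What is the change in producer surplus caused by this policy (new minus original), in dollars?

Without the control the market clears where 160 - 3P = 3P - 134, i.e. P* = 49 and Q* = 13.
Since 46 < 49, the ceiling is binding.
At P = 46: Qd = 160 - 3·46 = 22 and Qs = 3·46 - 134 = 4.
Producer surplus without the control is ½ · (49 - 134/3) · 13 = 169/6.
With the ceiling, producers sell 4 units at 46, so PS = ½ · (46 - 134/3) · 4 = 8/3.
Change in producer surplus = 8/3 - 169/6 = -25.5.

-25.5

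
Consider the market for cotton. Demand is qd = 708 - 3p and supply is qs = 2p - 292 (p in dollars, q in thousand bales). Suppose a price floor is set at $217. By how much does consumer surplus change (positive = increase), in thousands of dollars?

Without the control the market clears where 708 - 3p = 2p - 292, i.e. p* = 200 and q* = 108.
Because the floor (217) lies above the market-clearing price, it is binding.
At p = 217: qd = 708 - 3·217 = 57 and qs = 2·217 - 292 = 142.
Consumer surplus without the control is ½ · (236 - 200) · 108 = 1944.
With the floor, consumers buy 57 units at 217, so CS = ½ · (236 - 217) · 57 = 541.5.
Change in consumer surplus = 541.5 - 1944 = -1402.5.

-1402.5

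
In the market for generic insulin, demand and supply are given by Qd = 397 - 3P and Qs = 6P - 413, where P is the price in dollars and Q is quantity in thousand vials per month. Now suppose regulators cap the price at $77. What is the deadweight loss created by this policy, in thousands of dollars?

Setting quantity demanded equal to quantity supplied, 397 - 3P = 6P - 413, gives P* = 90 and Q* = 127.
Since 77 < 90, the ceiling is binding.
At P = 77: Qd = 397 - 3·77 = 166 and Qs = 6·77 - 413 = 49.
Quantity traded falls to 49. At Q = 49 the demand price is (397 - 49)/3 = 116 and the supply price is (413 + 49)/6 = 77.
Deadweight loss = ½ · (116 - 77) · (127 - 49) = ½ · 39 · 78 = 1521.

1521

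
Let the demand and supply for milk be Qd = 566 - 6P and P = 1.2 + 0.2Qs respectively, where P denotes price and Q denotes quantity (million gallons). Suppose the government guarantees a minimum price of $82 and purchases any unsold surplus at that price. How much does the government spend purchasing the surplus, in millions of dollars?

Rearranging supply gives Qs = 5P - 6. Equilibrium: 566 - 6P = 5P - 6, so 572 = 11P and P* = 52, Q* = 254.
The floor of 82 is above the equilibrium price 52, so it binds.
At P = 82: Qd = 566 - 6·82 = 74 and Qs = 5·82 - 6 = 404.
Surplus = Qs - Qd = 330.
Government expenditure = surplus × support price = 330 × 82 = 27060.

27060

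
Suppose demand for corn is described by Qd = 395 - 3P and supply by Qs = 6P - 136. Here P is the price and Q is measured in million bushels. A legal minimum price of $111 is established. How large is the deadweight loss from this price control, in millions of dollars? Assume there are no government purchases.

In a free market, 395 - 3P = 6P - 136 gives the equilibrium P* = 59, Q* = 218.
Because the floor (111) lies above the market-clearing price, it is binding.
At P = 111: Qd = 395 - 3·111 = 62 and Qs = 6·111 - 136 = 530.
Quantity traded falls to 62. At Q = 62 the demand price is (395 - 62)/3 = 111 and the supply price is (136 + 62)/6 = 33.
Deadweight loss = ½ · (111 - 33) · (218 - 62) = ½ · 78 · 156 = 6084.

6084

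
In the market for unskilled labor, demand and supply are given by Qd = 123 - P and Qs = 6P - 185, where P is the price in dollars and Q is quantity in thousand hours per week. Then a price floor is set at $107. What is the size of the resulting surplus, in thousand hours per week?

441

Setting quantity demanded equal to quantity supplied, 123 - P = 6P - 185, gives P* = 44 and Q* = 79.
Because the floor (107) lies above the market-clearing price, it is binding.
At P = 107: Qd = 123 - 107 = 16 and Qs = 6·107 - 185 = 457.
Surplus = Qs - Qd = 457 - 16 = 441.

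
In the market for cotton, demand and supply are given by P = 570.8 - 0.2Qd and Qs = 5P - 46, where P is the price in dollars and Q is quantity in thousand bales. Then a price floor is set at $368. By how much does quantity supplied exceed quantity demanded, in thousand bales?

Rearranging demand gives Qd = 2854 - 5P. Setting quantity demanded equal to quantity supplied, 2854 - 5P = 5P - 46, gives P* = 290 and Q* = 1404.
Because the floor (368) lies above the market-clearing price, it is binding.
At P = 368: Qd = 2854 - 5·368 = 1014 and Qs = 5·368 - 46 = 1794.
Surplus = Qs - Qd = 1794 - 1014 = 780.

780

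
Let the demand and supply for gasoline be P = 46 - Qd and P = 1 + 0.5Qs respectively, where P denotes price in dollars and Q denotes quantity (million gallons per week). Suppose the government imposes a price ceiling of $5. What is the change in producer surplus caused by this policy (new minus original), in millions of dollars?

Rearranging demand gives Qd = 46 - P; rearranging supply gives Qs = 2P - 2. In a free market, 46 - P = 2P - 2 gives the equilibrium P* = 16, Q* = 30.
Since 5 < 16, the ceiling is binding.
At P = 5: Qd = 46 - 5 = 41 and Qs = 2·5 - 2 = 8.
Producer surplus without the control is ½ · (16 - 1) · 30 = 225.
With the ceiling, producers sell 8 units at 5, so PS = ½ · (5 - 1) · 8 = 16.
Change in producer surplus = 16 - 225 = -209.

-209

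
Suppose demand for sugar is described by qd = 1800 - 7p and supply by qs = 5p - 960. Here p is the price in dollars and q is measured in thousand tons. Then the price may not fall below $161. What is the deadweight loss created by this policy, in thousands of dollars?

0

Setting quantity demanded equal to quantity supplied, 1800 - 7p = 5p - 960, gives p* = 230 and q* = 190.
The floor of 161 is below the equilibrium price 230, so it is not binding; the market clears at p* = 230, q* = 190.
Since the control does not bind, no trades are prevented and deadweight loss is zero.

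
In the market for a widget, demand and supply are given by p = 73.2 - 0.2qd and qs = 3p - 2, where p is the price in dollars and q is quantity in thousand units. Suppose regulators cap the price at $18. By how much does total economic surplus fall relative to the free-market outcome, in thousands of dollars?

Rearranging demand gives qd = 366 - 5p. Without the control the market clears where 366 - 5p = 3p - 2, i.e. p* = 46 and q* = 136.
The ceiling of 18 is below the equilibrium price 46, so it binds.
At p = 18: qd = 366 - 5·18 = 276 and qs = 3·18 - 2 = 52.
Quantity traded falls to 52. At q = 52 the demand price is (366 - 52)/5 = 62.8 and the supply price is (2 + 52)/3 = 18.
Deadweight loss = ½ · (62.8 - 18) · (136 - 52) = ½ · 44.8 · 84 = 1881.6.

1881.6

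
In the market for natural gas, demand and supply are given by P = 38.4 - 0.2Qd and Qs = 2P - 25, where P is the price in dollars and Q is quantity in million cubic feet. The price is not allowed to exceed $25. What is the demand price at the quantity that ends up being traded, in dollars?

Rearranging demand gives Qd = 192 - 5P. In a free market, 192 - 5P = 2P - 25 gives the equilibrium P* = 31, Q* = 37.
Because the ceiling (25) lies below the market-clearing price, it is binding.
At P = 25: Qd = 192 - 5·25 = 67 and Qs = 2·25 - 25 = 25.
Only 25 units reach the market. On the demand curve, the marginal buyer's willingness to pay at Q = 25 is (192 - 25)/5 = 33.4.

33.4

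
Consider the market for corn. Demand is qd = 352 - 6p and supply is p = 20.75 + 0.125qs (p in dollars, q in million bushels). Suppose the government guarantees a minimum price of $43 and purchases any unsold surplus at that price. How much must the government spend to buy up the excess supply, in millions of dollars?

Rearranging supply gives qs = 8p - 166. Equilibrium: 352 - 6p = 8p - 166, so 518 = 14p and p* = 37, q* = 130.
Because the floor (43) lies above the market-clearing price, it is binding.
At p = 43: qd = 352 - 6·43 = 94 and qs = 8·43 - 166 = 178.
Surplus = qs - qd = 84.
Government expenditure = surplus × support price = 84 × 43 = 3612.

3612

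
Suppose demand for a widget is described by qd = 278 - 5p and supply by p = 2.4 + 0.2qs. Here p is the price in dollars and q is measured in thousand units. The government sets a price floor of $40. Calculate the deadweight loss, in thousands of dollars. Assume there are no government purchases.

605

Rearranging supply gives qs = 5p - 12. Setting quantity demanded equal to quantity supplied, 278 - 5p = 5p - 12, gives p* = 29 and q* = 133.
Because the floor (40) lies above the market-clearing price, it is binding.
At p = 40: qd = 278 - 5·40 = 78 and qs = 5·40 - 12 = 188.
Quantity traded falls to 78. At q = 78 the demand price is (278 - 78)/5 = 40 and the supply price is (12 + 78)/5 = 18.
Deadweight loss = ½ · (40 - 18) · (133 - 78) = ½ · 22 · 55 = 605.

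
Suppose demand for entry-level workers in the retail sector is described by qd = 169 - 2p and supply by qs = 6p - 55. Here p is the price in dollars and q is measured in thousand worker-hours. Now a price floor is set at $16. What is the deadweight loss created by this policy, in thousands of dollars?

Equilibrium: 169 - 2p = 6p - 55, so 224 = 8p and p* = 28, q* = 113.
The floor of 16 is below the equilibrium price 28, so it is not binding; the market clears at p* = 28, q* = 113.
Since the control does not bind, no trades are prevented and deadweight loss is zero.

0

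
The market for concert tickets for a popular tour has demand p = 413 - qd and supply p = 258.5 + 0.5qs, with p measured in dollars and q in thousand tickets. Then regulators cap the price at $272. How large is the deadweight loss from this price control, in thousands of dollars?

Rearranging demand gives qd = 413 - p; rearranging supply gives qs = 2p - 517. Equilibrium: 413 - p = 2p - 517, so 930 = 3p and p* = 310, q* = 103.
The ceiling of 272 is below the equilibrium price 310, so it binds.
At p = 272: qd = 413 - 272 = 141 and qs = 2·272 - 517 = 27.
Quantity traded falls to 27. At q = 27 the demand price is 413 - 27 = 386 and the supply price is (517 + 27)/2 = 272.
Deadweight loss = ½ · (386 - 272) · (103 - 27) = ½ · 114 · 76 = 4332.

4332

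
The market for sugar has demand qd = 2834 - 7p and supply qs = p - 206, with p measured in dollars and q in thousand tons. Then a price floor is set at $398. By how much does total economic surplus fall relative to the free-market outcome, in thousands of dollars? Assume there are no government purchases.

9072

Without the control the market clears where 2834 - 7p = p - 206, i.e. p* = 380 and q* = 174.
Because the floor (398) lies above the market-clearing price, it is binding.
At p = 398: qd = 2834 - 7·398 = 48 and qs = 398 - 206 = 192.
Quantity traded falls to 48. At q = 48 the demand price is (2834 - 48)/7 = 398 and the supply price is 206 + 48 = 254.
Deadweight loss = ½ · (398 - 254) · (174 - 48) = ½ · 144 · 126 = 9072.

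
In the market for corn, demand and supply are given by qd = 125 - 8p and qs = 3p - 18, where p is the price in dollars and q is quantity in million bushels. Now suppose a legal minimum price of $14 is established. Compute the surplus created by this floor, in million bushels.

11

Without the control the market clears where 125 - 8p = 3p - 18, i.e. p* = 13 and q* = 21.
Because the floor (14) lies above the market-clearing price, it is binding.
At p = 14: qd = 125 - 8·14 = 13 and qs = 3·14 - 18 = 24.
Surplus = qs - qd = 24 - 13 = 11.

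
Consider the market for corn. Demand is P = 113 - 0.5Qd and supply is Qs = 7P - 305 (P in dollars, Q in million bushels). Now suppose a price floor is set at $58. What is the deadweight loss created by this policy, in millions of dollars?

0

Rearranging demand gives Qd = 226 - 2P. Without the control the market clears where 226 - 2P = 7P - 305, i.e. P* = 59 and Q* = 108.
The floor of 58 is below the equilibrium price 59, so it is not binding; the market clears at P* = 59, Q* = 108.
Since the control does not bind, no trades are prevented and deadweight loss is zero.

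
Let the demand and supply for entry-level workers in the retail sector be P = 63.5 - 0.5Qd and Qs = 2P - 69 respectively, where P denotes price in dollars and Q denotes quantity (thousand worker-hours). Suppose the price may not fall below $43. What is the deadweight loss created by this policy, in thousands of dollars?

Rearranging demand gives Qd = 127 - 2P. Setting quantity demanded equal to quantity supplied, 127 - 2P = 2P - 69, gives P* = 49 and Q* = 29.
Since 43 is below P* = 49, the floor does not bind and the free-market outcome prevails.
Since the control does not bind, no trades are prevented and deadweight loss is zero.

0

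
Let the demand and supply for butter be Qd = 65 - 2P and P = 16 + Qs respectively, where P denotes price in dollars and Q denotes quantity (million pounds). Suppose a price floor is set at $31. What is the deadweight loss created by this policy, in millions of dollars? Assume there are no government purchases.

Rearranging supply gives Qs = P - 16. Without the control the market clears where 65 - 2P = P - 16, i.e. P* = 27 and Q* = 11.
Since 31 > 27, the floor is binding.
At P = 31: Qd = 65 - 2·31 = 3 and Qs = 31 - 16 = 15.
Quantity traded falls to 3. At Q = 3 the demand price is (65 - 3)/2 = 31 and the supply price is 16 + 3 = 19.
Deadweight loss = ½ · (31 - 19) · (11 - 3) = ½ · 12 · 8 = 48.

48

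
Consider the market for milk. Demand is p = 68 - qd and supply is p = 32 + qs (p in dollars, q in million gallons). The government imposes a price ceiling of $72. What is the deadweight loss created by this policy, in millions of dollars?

Rearranging demand gives qd = 68 - p; rearranging supply gives qs = p - 32. Without the control the market clears where 68 - p = p - 32, i.e. p* = 50 and q* = 18.
The ceiling of 72 is above the equilibrium price 50, so it is not binding; the market clears at p* = 50, q* = 18.
Since the control does not bind, no trades are prevented and deadweight loss is zero.

0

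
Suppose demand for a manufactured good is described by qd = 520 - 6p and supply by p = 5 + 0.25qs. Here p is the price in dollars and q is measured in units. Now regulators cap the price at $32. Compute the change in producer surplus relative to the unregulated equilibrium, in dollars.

-3344

Rearranging supply gives qs = 4p - 20. Equilibrium: 520 - 6p = 4p - 20, so 540 = 10p and p* = 54, q* = 196.
Because the ceiling (32) lies below the market-clearing price, it is binding.
At p = 32: qd = 520 - 6·32 = 328 and qs = 4·32 - 20 = 108.
Producer surplus without the control is ½ · (54 - 5) · 196 = 4802.
With the ceiling, producers sell 108 units at 32, so PS = ½ · (32 - 5) · 108 = 1458.
Change in producer surplus = 1458 - 4802 = -3344.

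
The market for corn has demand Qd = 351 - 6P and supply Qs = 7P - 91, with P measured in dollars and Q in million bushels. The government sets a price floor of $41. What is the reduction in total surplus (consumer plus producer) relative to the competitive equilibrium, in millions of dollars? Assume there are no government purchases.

273

Equilibrium: 351 - 6P = 7P - 91, so 442 = 13P and P* = 34, Q* = 147.
The floor of 41 is above the equilibrium price 34, so it binds.
At P = 41: Qd = 351 - 6·41 = 105 and Qs = 7·41 - 91 = 196.
Quantity traded falls to 105. At Q = 105 the demand price is (351 - 105)/6 = 41 and the supply price is (91 + 105)/7 = 28.
Deadweight loss = ½ · (41 - 28) · (147 - 105) = ½ · 13 · 42 = 273.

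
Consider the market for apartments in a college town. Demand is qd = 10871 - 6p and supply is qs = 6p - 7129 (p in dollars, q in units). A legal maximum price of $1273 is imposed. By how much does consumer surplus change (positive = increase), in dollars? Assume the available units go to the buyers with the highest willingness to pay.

-39044

Equilibrium: 10871 - 6p = 6p - 7129, so 18000 = 12p and p* = 1500, q* = 1871.
The ceiling of 1273 is below the equilibrium price 1500, so it binds.
At p = 1273: qd = 10871 - 6·1273 = 3233 and qs = 6·1273 - 7129 = 509.
Consumer surplus without the control is ½ · (10871/6 - 1500) · 1871 = 3500641/12.
With the ceiling, 509 units are sold at 1273 (assume they go to the highest-value buyers). The demand price at q = 509 is 1727, so CS = ½ · [(10871/6 - 1273) + (1727 - 1273)] · 509 = 3032113/12.
Change in consumer surplus = 3032113/12 - 3500641/12 = -39044.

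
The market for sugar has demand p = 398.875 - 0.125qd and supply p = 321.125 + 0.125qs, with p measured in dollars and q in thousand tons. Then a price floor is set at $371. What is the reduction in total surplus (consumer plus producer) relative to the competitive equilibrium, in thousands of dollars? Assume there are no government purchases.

Rearranging demand gives qd = 3191 - 8p; rearranging supply gives qs = 8p - 2569. Without the control the market clears where 3191 - 8p = 8p - 2569, i.e. p* = 360 and q* = 311.
The floor of 371 is above the equilibrium price 360, so it binds.
At p = 371: qd = 3191 - 8·371 = 223 and qs = 8·371 - 2569 = 399.
Quantity traded falls to 223. At q = 223 the demand price is (3191 - 223)/8 = 371 and the supply price is (2569 + 223)/8 = 349.
Deadweight loss = ½ · (371 - 349) · (311 - 223) = ½ · 22 · 88 = 968.

968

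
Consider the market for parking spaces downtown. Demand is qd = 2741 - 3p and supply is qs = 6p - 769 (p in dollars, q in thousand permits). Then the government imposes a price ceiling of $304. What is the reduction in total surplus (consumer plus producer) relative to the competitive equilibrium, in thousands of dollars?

Without the control the market clears where 2741 - 3p = 6p - 769, i.e. p* = 390 and q* = 1571.
Because the ceiling (304) lies below the market-clearing price, it is binding.
At p = 304: qd = 2741 - 3·304 = 1829 and qs = 6·304 - 769 = 1055.
Quantity traded falls to 1055. At q = 1055 the demand price is (2741 - 1055)/3 = 562 and the supply price is (769 + 1055)/6 = 304.
Deadweight loss = ½ · (562 - 304) · (1571 - 1055) = ½ · 258 · 516 = 66564.

66564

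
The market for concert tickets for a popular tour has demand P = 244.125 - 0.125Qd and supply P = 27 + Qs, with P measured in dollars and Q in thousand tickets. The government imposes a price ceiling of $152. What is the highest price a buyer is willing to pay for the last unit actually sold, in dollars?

228.5

Rearranging demand gives Qd = 1953 - 8P; rearranging supply gives Qs = P - 27. In a free market, 1953 - 8P = P - 27 gives the equilibrium P* = 220, Q* = 193.
The ceiling of 152 is below the equilibrium price 220, so it binds.
At P = 152: Qd = 1953 - 8·152 = 737 and Qs = 152 - 27 = 125.
Only 125 units reach the market. On the demand curve, the marginal buyer's willingness to pay at Q = 125 is (1953 - 125)/8 = 228.5.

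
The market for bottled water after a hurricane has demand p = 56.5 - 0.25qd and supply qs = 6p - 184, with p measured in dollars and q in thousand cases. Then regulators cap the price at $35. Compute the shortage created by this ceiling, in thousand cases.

Rearranging demand gives qd = 226 - 4p. Setting quantity demanded equal to quantity supplied, 226 - 4p = 6p - 184, gives p* = 41 and q* = 62.
Because the ceiling (35) lies below the market-clearing price, it is binding.
At p = 35: qd = 226 - 4·35 = 86 and qs = 6·35 - 184 = 26.
Shortage = qd - qs = 86 - 26 = 60.

60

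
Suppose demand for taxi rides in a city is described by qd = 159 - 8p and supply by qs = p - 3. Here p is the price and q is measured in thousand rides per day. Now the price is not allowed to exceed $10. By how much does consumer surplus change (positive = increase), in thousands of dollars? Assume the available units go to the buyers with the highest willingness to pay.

Equilibrium: 159 - 8p = p - 3, so 162 = 9p and p* = 18, q* = 15.
The ceiling of 10 is below the equilibrium price 18, so it binds.
At p = 10: qd = 159 - 8·10 = 79 and qs = 10 - 3 = 7.
Consumer surplus without the control is ½ · (19.875 - 18) · 15 = 14.0625.
With the ceiling, 7 units are sold at 10 (assume they go to the highest-value buyers). The demand price at q = 7 is 19, so CS = ½ · [(19.875 - 10) + (19 - 10)] · 7 = 66.0625.
Change in consumer surplus = 66.0625 - 14.0625 = 52.

52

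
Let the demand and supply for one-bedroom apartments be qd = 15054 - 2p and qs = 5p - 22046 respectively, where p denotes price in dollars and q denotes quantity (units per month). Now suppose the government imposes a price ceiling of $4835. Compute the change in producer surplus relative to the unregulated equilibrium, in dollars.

-1530547.5

Setting quantity demanded equal to quantity supplied, 15054 - 2p = 5p - 22046, gives p* = 5300 and q* = 4454.
Since 4835 < 5300, the ceiling is binding.
At p = 4835: qd = 15054 - 2·4835 = 5384 and qs = 5·4835 - 22046 = 2129.
Producer surplus without the control is ½ · (5300 - 4409.2) · 4454 = 1983811.6.
With the ceiling, producers sell 2129 units at 4835, so PS = ½ · (4835 - 4409.2) · 2129 = 453264.1.
Change in producer surplus = 453264.1 - 1983811.6 = -1530547.5.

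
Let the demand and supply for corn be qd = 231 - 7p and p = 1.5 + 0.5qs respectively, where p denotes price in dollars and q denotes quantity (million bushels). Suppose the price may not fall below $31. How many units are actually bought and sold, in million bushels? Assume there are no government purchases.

14

Rearranging supply gives qs = 2p - 3. In a free market, 231 - 7p = 2p - 3 gives the equilibrium p* = 26, q* = 49.
Since 31 > 26, the floor is binding.
At p = 31: qd = 231 - 7·31 = 14 and qs = 2·31 - 3 = 59.
The quantity actually transacted is the short side, demand: 14.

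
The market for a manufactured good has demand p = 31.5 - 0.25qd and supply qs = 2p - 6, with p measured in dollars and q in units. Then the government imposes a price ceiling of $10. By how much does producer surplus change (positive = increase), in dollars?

Rearranging demand gives qd = 126 - 4p. Equilibrium: 126 - 4p = 2p - 6, so 132 = 6p and p* = 22, q* = 38.
Because the ceiling (10) lies below the market-clearing price, it is binding.
At p = 10: qd = 126 - 4·10 = 86 and qs = 2·10 - 6 = 14.
Producer surplus without the control is ½ · (22 - 3) · 38 = 361.
With the ceiling, producers sell 14 units at 10, so PS = ½ · (10 - 3) · 14 = 49.
Change in producer surplus = 49 - 361 = -312.

-312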